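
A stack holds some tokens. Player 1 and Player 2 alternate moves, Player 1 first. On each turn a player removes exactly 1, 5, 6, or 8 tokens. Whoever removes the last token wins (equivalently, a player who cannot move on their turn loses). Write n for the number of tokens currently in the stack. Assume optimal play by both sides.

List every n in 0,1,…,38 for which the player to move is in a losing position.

0, 2, 4, 11, 13, 15, 22, 24, 26, 33, 35, 37

Compute win/loss labels from the base case upward. A position with no move is L. Any other position is W if it can reach an L in one move, else L.
n=0: no move → L
n=1: →0(L), so W
n=2: →1(W) only, which is W, so L
n=3: →2(L), so W
n=4: →3(W) only, which is W, so L
n=5: →4(L), so W
n=6: →0(L), so W
n=7: →2(L), so W
n=8: →2(L), so W
n=9: →4(L), so W
n=10: →4(L), so W
n=11: →10(W), 6(W), 5(W), 3(W) — all W, so L
n=12: →11(L), so W
n=13: →12(W), 8(W), 7(W), 5(W) — all W, so L
n=14: →13(L), so W
n=15: →14(W), 10(W), 9(W), 7(W) — all W, so L
n=16: →15(L), so W
n=17: →11(L), so W
n=18: →13(L), so W
n=19: →13(L), so W
n=20: →15(L), so W
n=21: →15(L), so W
n=22: →21(W), 17(W), 16(W), 14(W) — all W, so L
n=23: →22(L), so W
n=24: →23(W), 19(W), 18(W), 16(W) — all W, so L
n=25: →24(L), so W
n=26: →25(W), 21(W), 20(W), 18(W) — all W, so L
n=27: →26(L), so W
n=28: →22(L), so W
n=29: →24(L), so W
n=30: →24(L), so W
n=31: →26(L), so W
n=32: →26(L), so W
n=33: →32(W), 28(W), 27(W), 25(W) — all W, so L
n=34: →33(L), so W
n=35: →34(W), 30(W), 29(W), 27(W) — all W, so L
n=36: →35(L), so W
n=37: →36(W), 32(W), 31(W), 29(W) — all W, so L
n=38: →37(L), so W
Reading off the rows marked L gives the requested list; there are 12 such values of n.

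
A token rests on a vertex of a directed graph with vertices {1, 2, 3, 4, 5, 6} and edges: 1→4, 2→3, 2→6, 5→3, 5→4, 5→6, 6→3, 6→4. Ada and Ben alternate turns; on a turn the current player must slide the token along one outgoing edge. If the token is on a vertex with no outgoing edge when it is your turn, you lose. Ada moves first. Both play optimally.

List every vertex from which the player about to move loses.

3, 4

Work bottom-up. With no move the player to move loses. Otherwise the position is W if at least one move leads to an L position for the opponent, and L if every move leads to a W.
Every edge goes from a vertex to one that appears earlier in the order 4, 3, 1, 6, 5, 2, so processing vertices in that order labels each vertex after all of its successors.
4: no outgoing edge → L
3: no outgoing edge → L
1: →4(L), so W
6: →3(L), so W
5: →3(L), so W
2: →3(L), so W
The losing starting vertices are exactly the entries labelled L in this table (2 of them).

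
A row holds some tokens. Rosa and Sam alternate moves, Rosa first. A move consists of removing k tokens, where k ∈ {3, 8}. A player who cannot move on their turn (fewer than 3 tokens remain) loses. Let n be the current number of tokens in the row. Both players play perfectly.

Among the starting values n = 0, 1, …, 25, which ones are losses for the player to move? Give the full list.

Positions with no move are L. A position that does have a move is losing for the player to move precisely when every available move leads to a winning position for the opponent. Fill in the labels:
n=0: no move → L
n=1: no move → L
n=2: no move → L
n=3: reaches L-position 0 → W
n=4: reaches L-position 1 → W
n=5: reaches L-position 2 → W
n=6: only reaches 3(W), which is W → L
n=7: only reaches 4(W), which is W → L
n=8: reaches L-position 0 → W
n=9: reaches L-position 6 → W
n=10: reaches L-position 7 → W
n=11: only reaches 8(W), 3(W), all W → L
n=12: only reaches 9(W), 4(W), all W → L
n=13: only reaches 10(W), 5(W), all W → L
n=14: reaches L-position 11 → W
n=15: reaches L-position 12 → W
n=16: reaches L-position 13 → W
n=17: only reaches 14(W), 9(W), all W → L
n=18: only reaches 15(W), 10(W), all W → L
n=19: reaches L-position 11 → W
n=20: reaches L-position 17 → W
n=21: reaches L-position 18 → W
n=22: only reaches 19(W), 14(W), all W → L
n=23: only reaches 20(W), 15(W), all W → L
n=24: only reaches 21(W), 16(W), all W → L
n=25: reaches L-position 22 → W
Reading off the rows marked L gives the requested list; there are 13 such values of n.

0, 1, 2, 6, 7, 11, 12, 13, 17, 18, 22, 23, 24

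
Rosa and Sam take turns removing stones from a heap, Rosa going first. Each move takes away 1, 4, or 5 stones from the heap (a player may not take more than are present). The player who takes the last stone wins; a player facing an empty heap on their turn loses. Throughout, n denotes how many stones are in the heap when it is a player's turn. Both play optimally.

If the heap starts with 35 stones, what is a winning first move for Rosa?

Positions with no move are L. A position that does have a move is losing for the player to move precisely when every available move leads to a winning position for the opponent. Fill in the labels:
n=0: no move → L
n=1: reaches L-position 0 → W
n=2: only reaches 1(W), which is W → L
n=3: reaches L-position 2 → W
n=4: reaches L-position 0 → W
n=5: reaches L-position 0 → W
n=6: reaches L-position 2 → W
n=7: reaches L-position 2 → W
n=8: only reaches 7(W), 4(W), 3(W), all W → L
n=9: reaches L-position 8 → W
n=10: only reaches 9(W), 6(W), 5(W), all W → L
n=11: reaches L-position 10 → W
n=12: reaches L-position 8 → W
n=13: reaches L-position 8 → W
n=14: reaches L-position 10 → W
n=15: reaches L-position 10 → W
n=16: only reaches 15(W), 12(W), 11(W), all W → L
n=17: reaches L-position 16 → W
n=18: only reaches 17(W), 14(W), 13(W), all W → L
n=19: reaches L-position 18 → W
n=20: reaches L-position 16 → W
n=21: reaches L-position 16 → W
n=22: reaches L-position 18 → W
n=23: reaches L-position 18 → W
n=24: only reaches 23(W), 20(W), 19(W), all W → L
n=25: reaches L-position 24 → W
n=26: only reaches 25(W), 22(W), 21(W), all W → L
n=27: reaches L-position 26 → W
n=28: reaches L-position 24 → W
n=29: reaches L-position 24 → W
n=30: reaches L-position 26 → W
n=31: reaches L-position 26 → W
n=32: only reaches 31(W), 28(W), 27(W), all W → L
n=33: reaches L-position 32 → W
n=34: only reaches 33(W), 30(W), 29(W), all W → L
n=35: reaches L-position 34 → W
From 35, the L positions reachable in one move are: 34.

Remove 1, leaving 34.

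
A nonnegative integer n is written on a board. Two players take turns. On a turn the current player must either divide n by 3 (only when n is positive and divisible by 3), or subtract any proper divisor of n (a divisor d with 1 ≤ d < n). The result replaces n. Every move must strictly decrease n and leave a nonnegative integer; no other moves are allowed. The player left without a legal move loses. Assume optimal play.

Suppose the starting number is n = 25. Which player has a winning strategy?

Use the standard recursion: the mover loses at a terminal position; elsewhere, the mover wins exactly when some move hands the opponent an L position.
n=0: no move → L
n=1: no move → L
n=2: reaches L-position 1 → W
n=3: reaches L-position 1 → W
n=4: only reaches 2(W), 3(W), all W → L
n=5: reaches L-position 4 → W
n=6: reaches L-position 4 → W
n=7: only reaches 6(W), which is W → L
n=8: reaches L-position 4 → W
n=9: only reaches 3(W), 6(W), 8(W), all W → L
n=10: reaches L-position 9 → W
n=11: only reaches 10(W), which is W → L
n=12: reaches L-position 4 → W
n=13: only reaches 12(W), which is W → L
n=14: reaches L-position 7 → W
n=15: only reaches 5(W), 10(W), 12(W), 14(W), all W → L
n=16: reaches L-position 15 → W
n=17: only reaches 16(W), which is W → L
n=18: reaches L-position 9 → W
n=19: only reaches 18(W), which is W → L
n=20: reaches L-position 15 → W
n=21: reaches L-position 7 → W
n=22: reaches L-position 11 → W
n=23: only reaches 22(W), which is W → L
n=24: reaches L-position 23 → W
n=25: only reaches 20(W), 24(W), all W → L
The starting position 25 is L: whatever the player to move does, the opponent receives a W position.

The second player wins.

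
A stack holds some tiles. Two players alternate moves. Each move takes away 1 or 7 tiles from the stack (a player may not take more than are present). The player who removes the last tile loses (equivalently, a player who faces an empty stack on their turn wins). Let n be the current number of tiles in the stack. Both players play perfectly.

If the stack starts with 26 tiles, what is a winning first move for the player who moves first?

Classify positions by backward induction: terminal positions (no move available) are W. From any other position, the mover wins iff some move reaches an L.
n=0: no move; the opponent has just taken the last tile and therefore loses → W
n=1: only reaches 0(W), which is W → L
n=2: reaches L-position 1 → W
n=3: only reaches 2(W), which is W → L
n=4: reaches L-position 3 → W
n=5: only reaches 4(W), which is W → L
n=6: reaches L-position 5 → W
n=7: only reaches 6(W), 0(W), all W → L
n=8: reaches L-position 7 → W
n=9: only reaches 8(W), 2(W), all W → L
n=10: reaches L-position 9 → W
n=11: only reaches 10(W), 4(W), all W → L
n=12: reaches L-position 11 → W
n=13: only reaches 12(W), 6(W), all W → L
n=14: reaches L-position 13 → W
n=15: only reaches 14(W), 8(W), all W → L
n=16: reaches L-position 15 → W
n=17: only reaches 16(W), 10(W), all W → L
n=18: reaches L-position 17 → W
n=19: only reaches 18(W), 12(W), all W → L
n=20: reaches L-position 19 → W
n=21: only reaches 20(W), 14(W), all W → L
n=22: reaches L-position 21 → W
n=23: only reaches 22(W), 16(W), all W → L
n=24: reaches L-position 23 → W
n=25: only reaches 24(W), 18(W), all W → L
n=26: reaches L-position 25 → W
From 26, the L positions reachable in one move are: 25, 19. Any move reaching one of these is winning.

Remove 1, leaving 25.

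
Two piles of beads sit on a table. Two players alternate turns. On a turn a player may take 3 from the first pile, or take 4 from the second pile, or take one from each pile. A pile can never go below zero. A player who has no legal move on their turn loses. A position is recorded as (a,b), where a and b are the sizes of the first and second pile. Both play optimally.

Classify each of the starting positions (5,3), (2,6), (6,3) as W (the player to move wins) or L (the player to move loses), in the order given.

Work bottom-up. With no move the player to move loses. Otherwise the position is W if at least one move leads to an L position for the opponent, and L if every move leads to a W.
No move ever increases a pile, so every position that can arise here has a ≤ 6 and b ≤ 6; it is enough to label the cells with 0 ≤ a ≤ 6 and 0 ≤ b ≤ 6.
Every move lowers a or b (never raises either), so fill the grid row by row in increasing a, and left to right within a row: each cell's successors are then already labelled.
      b=0  b=1  b=2  b=3  b=4  b=5  b=6
a=0:    L    L    L    L    W    W    W
a=1:    L    W    W    W    W    L    L
a=2:    L    W    L    L    W    L    W
a=3:    W    W    W    W    W    L    W
a=4:    W    L    L    L    L    W    W
a=5:    W    L    W    W    W    W    L
a=6:    L    L    W    L    W    W    L
Cells with no legal move (terminal, hence L): (0,0), (0,1), (0,2), (0,3), (1,0), (2,0).
The remaining L cells, each justified by listing all of its moves:
(1,5): →(1,1)(W), (0,4)(W) — all W, so L
(1,6): →(1,2)(W), (0,5)(W) — all W, so L
(2,2): →(1,1)(W) only, which is W, so L
(2,3): →(1,2)(W) only, which is W, so L
(2,5): →(2,1)(W), (1,4)(W) — all W, so L
(3,5): →(0,5)(W), (3,1)(W), (2,4)(W) — all W, so L
(4,1): →(1,1)(W), (3,0)(W) — all W, so L
(4,2): →(1,2)(W), (3,1)(W) — all W, so L
(4,3): →(1,3)(W), (3,2)(W) — all W, so L
(4,4): →(1,4)(W), (4,0)(W), (3,3)(W) — all W, so L
(5,1): →(2,1)(W), (4,0)(W) — all W, so L
(5,6): →(2,6)(W), (5,2)(W), (4,5)(W) — all W, so L
(6,0): →(3,0)(W) only, which is W, so L
(6,1): →(3,1)(W), (5,0)(W) — all W, so L
(6,3): →(3,3)(W), (5,2)(W) — all W, so L
(6,6): →(3,6)(W), (6,2)(W), (5,5)(W) — all W, so L
Every other cell has at least one move into one of the L cells above, so it is W.
(5,3): the move to (2,3) reaches an L cell, so W
(2,6): the move to (2,2) reaches an L cell, so W
(6,3): one of the L cells justified above, so L

(5,3): W, (2,6): W, (6,3): L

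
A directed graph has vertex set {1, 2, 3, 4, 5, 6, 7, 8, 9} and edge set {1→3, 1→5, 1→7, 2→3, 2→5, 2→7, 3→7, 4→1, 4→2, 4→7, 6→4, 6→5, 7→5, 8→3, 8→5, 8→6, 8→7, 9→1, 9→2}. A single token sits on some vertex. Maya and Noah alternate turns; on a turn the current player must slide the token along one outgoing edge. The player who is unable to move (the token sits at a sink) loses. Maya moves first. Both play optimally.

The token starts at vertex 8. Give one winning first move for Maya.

Move to 3.

Use the standard recursion: the mover loses at a terminal position; elsewhere, the mover wins exactly when some move hands the opponent an L position.
Every edge goes from a vertex to one that appears earlier in the order 5, 7, 3, 1, 2, 4, 9, 6, 8, so processing vertices in that order labels each vertex after all of its successors.
5: no outgoing edge → L
7: →5(L), so W
3: →7(W) only, which is W, so L
1: →3(L), so W
2: →3(L), so W
4: →2(W), 1(W), 7(W) — all W, so L
9: →2(W), 1(W) — all W, so L
6: →4(L), so W
8: →3(L), so W
From 8, the L positions reachable in one move are: 3, 5. Any move reaching one of these is winning.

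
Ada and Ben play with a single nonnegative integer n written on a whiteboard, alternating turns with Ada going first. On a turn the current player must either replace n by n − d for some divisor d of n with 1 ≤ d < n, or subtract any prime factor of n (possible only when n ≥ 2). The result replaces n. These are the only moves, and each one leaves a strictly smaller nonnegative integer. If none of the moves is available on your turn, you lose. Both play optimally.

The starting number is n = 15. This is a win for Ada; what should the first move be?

Work bottom-up. With no move the player to move loses. Otherwise the position is W if at least one move leads to an L position for the opponent, and L if every move leads to a W.
n=0: no move → L
n=1: no move → L
n=2: W (go to 0, an L position)
n=3: W (go to 0, an L position)
n=4: L (options 2(W), 3(W) are all W)
n=5: W (go to 0, an L position)
n=6: W (go to 4, an L position)
n=7: W (go to 0, an L position)
n=8: W (go to 4, an L position)
n=9: L (options 6(W), 8(W) are all W)
n=10: W (go to 9, an L position)
n=11: W (go to 0, an L position)
n=12: W (go to 9, an L position)
n=13: W (go to 0, an L position)
n=14: L (options 7(W), 12(W), 13(W) are all W)
n=15: W (go to 14, an L position)
From 15, the L positions reachable in one move are: 14.

Move to 14.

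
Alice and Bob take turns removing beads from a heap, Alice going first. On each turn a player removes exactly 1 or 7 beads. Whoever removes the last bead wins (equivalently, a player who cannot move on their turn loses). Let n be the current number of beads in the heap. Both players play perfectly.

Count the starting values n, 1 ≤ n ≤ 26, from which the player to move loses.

13

Use the standard recursion: the mover loses at a terminal position; elsewhere, the mover wins exactly when some move hands the opponent an L position.
n=0: no move → L
n=1: can move to 0, which is L ⇒ W
n=2: the only move is to 1(W), a W ⇒ L
n=3: can move to 2, which is L ⇒ W
n=4: the only move is to 3(W), a W ⇒ L
n=5: can move to 4, which is L ⇒ W
n=6: the only move is to 5(W), a W ⇒ L
n=7: can move to 6, which is L ⇒ W
n=8: moves to 7(W), 1(W); every one is W ⇒ L
n=9: can move to 8, which is L ⇒ W
n=10: moves to 9(W), 3(W); every one is W ⇒ L
n=11: can move to 10, which is L ⇒ W
n=12: moves to 11(W), 5(W); every one is W ⇒ L
n=13: can move to 12, which is L ⇒ W
n=14: moves to 13(W), 7(W); every one is W ⇒ L
n=15: can move to 14, which is L ⇒ W
n=16: moves to 15(W), 9(W); every one is W ⇒ L
n=17: can move to 16, which is L ⇒ W
n=18: moves to 17(W), 11(W); every one is W ⇒ L
n=19: can move to 18, which is L ⇒ W
n=20: moves to 19(W), 13(W); every one is W ⇒ L
n=21: can move to 20, which is L ⇒ W
n=22: moves to 21(W), 15(W); every one is W ⇒ L
n=23: can move to 22, which is L ⇒ W
n=24: moves to 23(W), 17(W); every one is W ⇒ L
n=25: can move to 24, which is L ⇒ W
n=26: moves to 25(W), 19(W); every one is W ⇒ L
L entries with 1 ≤ n ≤ 26 (n=0 is outside the asked range and is not counted): n = 2, 4, 6, 8, 10, 12, 14, 16, 18, 20, 22, 24, 26; that makes 13.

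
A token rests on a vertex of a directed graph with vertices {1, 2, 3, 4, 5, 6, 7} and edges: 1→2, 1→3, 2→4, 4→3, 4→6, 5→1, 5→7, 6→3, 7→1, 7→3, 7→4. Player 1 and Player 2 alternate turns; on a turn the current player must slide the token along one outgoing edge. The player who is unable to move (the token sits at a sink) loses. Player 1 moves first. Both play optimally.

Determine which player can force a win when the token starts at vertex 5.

Player 2 wins.

Compute win/loss labels from the base case upward. A position with no move is L. Any other position is W if it can reach an L in one move, else L.
Every edge goes from a vertex to one that appears earlier in the order 3, 6, 4, 2, 1, 7, 5, so processing vertices in that order labels each vertex after all of its successors.
3: no outgoing edge → L
6: reaches L-position 3 → W
4: reaches L-position 3 → W
2: only reaches 4(W), which is W → L
1: reaches L-position 2 → W
7: reaches L-position 3 → W
5: only reaches 7(W), 1(W), all W → L
Every move from 5 reaches a W position, so the mover loses.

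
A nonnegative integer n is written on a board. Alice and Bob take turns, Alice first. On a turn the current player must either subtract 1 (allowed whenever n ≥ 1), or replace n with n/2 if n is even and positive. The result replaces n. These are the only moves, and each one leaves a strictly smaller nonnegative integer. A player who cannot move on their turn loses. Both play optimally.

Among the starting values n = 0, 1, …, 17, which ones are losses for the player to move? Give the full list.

Classify positions by backward induction: terminal positions (no move available) are L. From any other position, the mover wins iff some move reaches an L.
n=0: no move → L
n=1: can move to 0, which is L ⇒ W
n=2: the only move is to 1(W), a W ⇒ L
n=3: can move to 2, which is L ⇒ W
n=4: can move to 2, which is L ⇒ W
n=5: the only move is to 4(W), a W ⇒ L
n=6: can move to 5, which is L ⇒ W
n=7: the only move is to 6(W), a W ⇒ L
n=8: can move to 7, which is L ⇒ W
n=9: the only move is to 8(W), a W ⇒ L
n=10: can move to 5, which is L ⇒ W
n=11: the only move is to 10(W), a W ⇒ L
n=12: can move to 11, which is L ⇒ W
n=13: the only move is to 12(W), a W ⇒ L
n=14: can move to 7, which is L ⇒ W
n=15: the only move is to 14(W), a W ⇒ L
n=16: can move to 15, which is L ⇒ W
n=17: the only move is to 16(W), a W ⇒ L
The losing starting values of n are exactly the entries labelled L in this table (9 of them).

0, 2, 5, 7, 9, 11, 13, 15, 17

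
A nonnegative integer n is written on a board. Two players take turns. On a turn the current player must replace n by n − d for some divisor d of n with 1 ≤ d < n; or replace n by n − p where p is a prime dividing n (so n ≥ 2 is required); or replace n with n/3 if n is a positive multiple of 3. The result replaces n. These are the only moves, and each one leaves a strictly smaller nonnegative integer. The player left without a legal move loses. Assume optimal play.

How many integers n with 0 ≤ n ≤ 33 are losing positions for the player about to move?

Classify positions by backward induction: terminal positions (no move available) are L. From any other position, the mover wins iff some move reaches an L.
n=0: no move → L
n=1: no move → L
n=2: reaches L-position 0 → W
n=3: reaches L-position 0 → W
n=4: only reaches 2(W), 3(W), all W → L
n=5: reaches L-position 0 → W
n=6: reaches L-position 4 → W
n=7: reaches L-position 0 → W
n=8: reaches L-position 4 → W
n=9: only reaches 3(W), 6(W), 8(W), all W → L
n=10: reaches L-position 9 → W
n=11: reaches L-position 0 → W
n=12: reaches L-position 4 → W
n=13: reaches L-position 0 → W
n=14: only reaches 7(W), 12(W), 13(W), all W → L
n=15: reaches L-position 14 → W
n=16: reaches L-position 14 → W
n=17: reaches L-position 0 → W
n=18: reaches L-position 9 → W
n=19: reaches L-position 0 → W
n=20: only reaches 10(W), 15(W), 16(W), 18(W), 19(W), all W → L
n=21: reaches L-position 14 → W
n=22: reaches L-position 20 → W
n=23: reaches L-position 0 → W
n=24: reaches L-position 20 → W
n=25: reaches L-position 20 → W
n=26: only reaches 13(W), 24(W), 25(W), all W → L
n=27: reaches L-position 9 → W
n=28: reaches L-position 14 → W
n=29: reaches L-position 0 → W
n=30: reaches L-position 20 → W
n=31: reaches L-position 0 → W
n=32: only reaches 16(W), 24(W), 28(W), 30(W), 31(W), all W → L
n=33: reaches L-position 32 → W
L entries with 0 ≤ n ≤ 33: n = 0, 1, 4, 9, 14, 20, 26, 32; that makes 8.

8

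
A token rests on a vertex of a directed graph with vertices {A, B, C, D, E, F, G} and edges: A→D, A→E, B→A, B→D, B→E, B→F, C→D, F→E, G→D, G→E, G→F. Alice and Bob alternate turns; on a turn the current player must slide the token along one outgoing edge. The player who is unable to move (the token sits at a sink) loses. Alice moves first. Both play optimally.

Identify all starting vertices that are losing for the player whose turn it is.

D, E

Build the W/L table. Terminal = L. A non-terminal position is W if it has a move to some L; otherwise it is L.
Every edge goes from a vertex to one that appears earlier in the order D, E, F, A, B, C, G, so processing vertices in that order labels each vertex after all of its successors.
D: no outgoing edge → L
E: no outgoing edge → L
F: W (go to E, an L position)
A: W (go to E, an L position)
B: W (go to E, an L position)
C: W (go to D, an L position)
G: W (go to E, an L position)
Reading off the rows marked L gives the requested list; there are 2 such vertices.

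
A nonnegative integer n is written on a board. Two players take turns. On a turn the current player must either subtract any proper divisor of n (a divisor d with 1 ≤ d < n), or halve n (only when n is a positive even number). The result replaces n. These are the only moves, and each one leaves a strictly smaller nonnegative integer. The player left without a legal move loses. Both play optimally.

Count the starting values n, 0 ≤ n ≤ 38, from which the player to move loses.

20

Label each position W (a win for the player to move) or L (a loss). A position with no legal move is L; any other position is W exactly when some move reaches an L, and L when every move reaches a W.
n=0: no move → L
n=1: no move → L
n=2: →1(L), so W
n=3: →2(W) only, which is W, so L
n=4: →3(L), so W
n=5: →4(W) only, which is W, so L
n=6: →3(L), so W
n=7: →6(W) only, which is W, so L
n=8: →7(L), so W
n=9: →6(W), 8(W) — all W, so L
n=10: →5(L), so W
n=11: →10(W) only, which is W, so L
n=12: →9(L), so W
n=13: →12(W) only, which is W, so L
n=14: →7(L), so W
n=15: →10(W), 12(W), 14(W) — all W, so L
n=16: →15(L), so W
n=17: →16(W) only, which is W, so L
n=18: →9(L), so W
n=19: →18(W) only, which is W, so L
n=20: →15(L), so W
n=21: →14(W), 18(W), 20(W) — all W, so L
n=22: →11(L), so W
n=23: →22(W) only, which is W, so L
n=24: →21(L), so W
n=25: →20(W), 24(W) — all W, so L
n=26: →13(L), so W
n=27: →18(W), 24(W), 26(W) — all W, so L
n=28: →21(L), so W
n=29: →28(W) only, which is W, so L
n=30: →15(L), so W
n=31: →30(W) only, which is W, so L
n=32: →31(L), so W
n=33: →22(W), 30(W), 32(W) — all W, so L
n=34: →17(L), so W
n=35: →28(W), 30(W), 34(W) — all W, so L
n=36: →27(L), so W
n=37: →36(W) only, which is W, so L
n=38: →19(L), so W
L entries with 0 ≤ n ≤ 38: n = 0, 1, 3, 5, 7, 9, 11, 13, 15, 17, 19, 21, 23, 25, 27, 29, 31, 33, 35, 37; that makes 20.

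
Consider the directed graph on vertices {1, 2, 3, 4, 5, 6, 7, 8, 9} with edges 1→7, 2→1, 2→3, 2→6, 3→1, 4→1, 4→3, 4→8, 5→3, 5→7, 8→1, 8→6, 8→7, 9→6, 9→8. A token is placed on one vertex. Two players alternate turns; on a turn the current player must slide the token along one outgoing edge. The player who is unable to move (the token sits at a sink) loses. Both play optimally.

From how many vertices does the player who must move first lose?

3

Work bottom-up. With no move the player to move loses. Otherwise the position is W if at least one move leads to an L position for the opponent, and L if every move leads to a W.
Every edge goes from a vertex to one that appears earlier in the order 6, 7, 1, 8, 3, 5, 4, 2, 9, so processing vertices in that order labels each vertex after all of its successors.
6: no outgoing edge → L
7: no outgoing edge → L
1: reaches L-position 7 → W
8: reaches L-position 7 → W
3: only reaches 1(W), which is W → L
5: reaches L-position 3 → W
4: reaches L-position 3 → W
2: reaches L-position 3 → W
9: reaches L-position 6 → W
The L vertices are 3, 6, 7; that is 3 in all.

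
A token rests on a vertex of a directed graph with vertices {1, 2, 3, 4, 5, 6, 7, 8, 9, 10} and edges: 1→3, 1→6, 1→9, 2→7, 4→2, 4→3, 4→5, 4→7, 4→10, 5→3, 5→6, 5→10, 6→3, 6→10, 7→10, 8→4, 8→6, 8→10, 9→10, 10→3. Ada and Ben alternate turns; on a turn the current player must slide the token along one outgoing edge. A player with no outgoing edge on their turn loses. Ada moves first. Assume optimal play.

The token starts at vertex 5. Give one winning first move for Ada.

Positions with no move are L. A position that does have a move is losing for the player to move precisely when every available move leads to a winning position for the opponent. Fill in the labels:
Every edge goes from a vertex to one that appears earlier in the order 3, 10, 6, 5, 7, 2, 9, 4, 8, 1, so processing vertices in that order labels each vertex after all of its successors.
3: no outgoing edge → L
10: →3(L), so W
6: →3(L), so W
5: →3(L), so W
7: →10(W) only, which is W, so L
2: →7(L), so W
9: →10(W) only, which is W, so L
4: →7(L), so W
8: →4(W), 6(W), 10(W) — all W, so L
1: →9(L), so W
From 5, the L positions reachable in one move are: 3.

Move to 3.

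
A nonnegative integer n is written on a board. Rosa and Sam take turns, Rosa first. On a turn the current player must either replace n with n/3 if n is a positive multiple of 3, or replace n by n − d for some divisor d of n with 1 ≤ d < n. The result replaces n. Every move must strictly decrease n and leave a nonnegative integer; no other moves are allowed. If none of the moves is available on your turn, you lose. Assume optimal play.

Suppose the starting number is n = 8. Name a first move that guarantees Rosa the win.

Move to 4.

Work bottom-up. With no move the player to move loses. Otherwise the position is W if at least one move leads to an L position for the opponent, and L if every move leads to a W.
n=0: no move → L
n=1: no move → L
n=2: W (go to 1, an L position)
n=3: W (go to 1, an L position)
n=4: L (options 2(W), 3(W) are all W)
n=5: W (go to 4, an L position)
n=6: W (go to 4, an L position)
n=7: L (sole option 6(W) is W)
n=8: W (go to 4, an L position)
From 8, the L positions reachable in one move are: 4, 7. Any move reaching one of these is winning.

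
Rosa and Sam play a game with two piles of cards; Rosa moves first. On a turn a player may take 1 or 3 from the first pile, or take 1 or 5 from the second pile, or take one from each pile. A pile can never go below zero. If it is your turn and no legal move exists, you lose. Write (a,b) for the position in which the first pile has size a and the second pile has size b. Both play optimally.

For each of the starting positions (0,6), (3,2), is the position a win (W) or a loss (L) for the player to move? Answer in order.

Classify positions by backward induction: terminal positions (no move available) are L. From any other position, the mover wins iff some move reaches an L.
No move ever increases a pile, so every position that can arise here has a ≤ 3 and b ≤ 6; it is enough to label the cells with 0 ≤ a ≤ 3 and 0 ≤ b ≤ 6.
Every move lowers a or b (never raises either), so fill the grid row by row in increasing a, and left to right within a row: each cell's successors are then already labelled.
      b=0  b=1  b=2  b=3  b=4  b=5  b=6
a=0:    L    W    L    W    L    W    L
a=1:    W    W    W    W    W    W    W
a=2:    L    W    L    W    L    W    L
a=3:    W    W    W    W    W    W    W
Cells with no legal move (terminal, hence L): (0,0).
The remaining L cells, each justified by listing all of its moves:
(0,2): only reaches (0,1)(W), which is W → L
(0,4): only reaches (0,3)(W), which is W → L
(0,6): only reaches (0,5)(W), (0,1)(W), all W → L
(2,0): only reaches (1,0)(W), which is W → L
(2,2): only reaches (1,2)(W), (2,1)(W), (1,1)(W), all W → L
(2,4): only reaches (1,4)(W), (2,3)(W), (1,3)(W), all W → L
(2,6): only reaches (1,6)(W), (2,5)(W), (2,1)(W), (1,5)(W), all W → L
Every other cell has at least one move into one of the L cells above, so it is W.
(0,6): one of the L cells justified above, so L
(3,2): the move to (2,2) reaches an L cell, so W

(0,6): L, (3,2): W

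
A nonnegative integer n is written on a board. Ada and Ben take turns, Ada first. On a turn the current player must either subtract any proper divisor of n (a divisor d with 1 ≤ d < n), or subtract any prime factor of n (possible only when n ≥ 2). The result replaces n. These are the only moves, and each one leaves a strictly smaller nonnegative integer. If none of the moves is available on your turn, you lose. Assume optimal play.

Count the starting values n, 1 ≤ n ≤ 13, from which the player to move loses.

3

Compute win/loss labels from the base case upward. A position with no move is L. Any other position is W if it can reach an L in one move, else L.
n=0: no move → L
n=1: no move → L
n=2: →0(L), so W
n=3: →0(L), so W
n=4: →2(W), 3(W) — all W, so L
n=5: →0(L), so W
n=6: →4(L), so W
n=7: →0(L), so W
n=8: →4(L), so W
n=9: →6(W), 8(W) — all W, so L
n=10: →9(L), so W
n=11: →0(L), so W
n=12: →9(L), so W
n=13: →0(L), so W
L entries with 1 ≤ n ≤ 13 (n=0 is outside the asked range and is not counted): n = 1, 4, 9; that makes 3.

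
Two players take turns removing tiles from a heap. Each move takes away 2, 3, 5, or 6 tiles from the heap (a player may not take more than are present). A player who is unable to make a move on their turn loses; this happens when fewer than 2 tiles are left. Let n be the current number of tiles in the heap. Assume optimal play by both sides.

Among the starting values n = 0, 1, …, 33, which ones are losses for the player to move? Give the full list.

Use the standard recursion: the mover loses at a terminal position; elsewhere, the mover wins exactly when some move hands the opponent an L position.
n=0: no move → L
n=1: no move → L
n=2: →0(L), so W
n=3: →1(L), so W
n=4: →1(L), so W
n=5: →0(L), so W
n=6: →1(L), so W
n=7: →1(L), so W
n=8: →6(W), 5(W), 3(W), 2(W) — all W, so L
n=9: →7(W), 6(W), 4(W), 3(W) — all W, so L
n=10: →8(L), so W
n=11: →9(L), so W
n=12: →9(L), so W
n=13: →8(L), so W
n=14: →9(L), so W
n=15: →9(L), so W
n=16: →14(W), 13(W), 11(W), 10(W) — all W, so L
n=17: →15(W), 14(W), 12(W), 11(W) — all W, so L
n=18: →16(L), so W
n=19: →17(L), so W
n=20: →17(L), so W
n=21: →16(L), so W
n=22: →17(L), so W
n=23: →17(L), so W
n=24: →22(W), 21(W), 19(W), 18(W) — all W, so L
n=25: →23(W), 22(W), 20(W), 19(W) — all W, so L
n=26: →24(L), so W
n=27: →25(L), so W
n=28: →25(L), so W
n=29: →24(L), so W
n=30: →25(L), so W
n=31: →25(L), so W
n=32: →30(W), 29(W), 27(W), 26(W) — all W, so L
n=33: →31(W), 30(W), 28(W), 27(W) — all W, so L
The losing starting values of n are exactly the entries labelled L in this table (10 of them).

0, 1, 8, 9, 16, 17, 24, 25, 32, 33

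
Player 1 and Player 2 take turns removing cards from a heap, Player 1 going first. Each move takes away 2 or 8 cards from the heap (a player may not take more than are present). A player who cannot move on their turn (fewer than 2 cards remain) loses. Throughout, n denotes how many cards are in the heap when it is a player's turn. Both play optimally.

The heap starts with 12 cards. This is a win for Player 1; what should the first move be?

Remove 2, leaving 10.

Compute win/loss labels from the base case upward. A position with no move is L. Any other position is W if it can reach an L in one move, else L.
n=0: no move → L
n=1: no move → L
n=2: →0(L), so W
n=3: →1(L), so W
n=4: →2(W) only, which is W, so L
n=5: →3(W) only, which is W, so L
n=6: →4(L), so W
n=7: →5(L), so W
n=8: →0(L), so W
n=9: →1(L), so W
n=10: →8(W), 2(W) — all W, so L
n=11: →9(W), 3(W) — all W, so L
n=12: →10(L), so W
From 12, the L positions reachable in one move are: 10, 4. Any move reaching one of these is winning.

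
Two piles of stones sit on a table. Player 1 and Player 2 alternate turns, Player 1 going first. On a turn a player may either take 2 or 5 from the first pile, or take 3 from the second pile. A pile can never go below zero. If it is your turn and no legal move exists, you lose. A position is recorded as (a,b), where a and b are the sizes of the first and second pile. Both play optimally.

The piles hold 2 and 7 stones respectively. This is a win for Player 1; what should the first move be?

Positions with no move are L. A position that does have a move is losing for the player to move precisely when every available move leads to a winning position for the opponent. Fill in the labels:
No move ever increases a pile, so every position that can arise here has a ≤ 2 and b ≤ 7; it is enough to label the cells with 0 ≤ a ≤ 2 and 0 ≤ b ≤ 7.
Every move lowers a or b (never raises either), so fill the grid row by row in increasing a, and left to right within a row: each cell's successors are then already labelled.
      b=0  b=1  b=2  b=3  b=4  b=5  b=6  b=7
a=0:    L    L    L    W    W    W    L    L
a=1:    L    L    L    W    W    W    L    L
a=2:    W    W    W    L    L    L    W    W
Cells with no legal move (terminal, hence L): (0,0), (0,1), (0,2), (1,0), (1,1), (1,2).
The remaining L cells, each justified by listing all of its moves:
(0,6): the only move is to (0,3)(W), a W ⇒ L
(0,7): the only move is to (0,4)(W), a W ⇒ L
(1,6): the only move is to (1,3)(W), a W ⇒ L
(1,7): the only move is to (1,4)(W), a W ⇒ L
(2,3): moves to (0,3)(W), (2,0)(W); every one is W ⇒ L
(2,4): moves to (0,4)(W), (2,1)(W); every one is W ⇒ L
(2,5): moves to (0,5)(W), (2,2)(W); every one is W ⇒ L
Every other cell has at least one move into one of the L cells above, so it is W.
From (2,7), the L positions reachable in one move are: (0,7), (2,4). Any move reaching one of these is winning.

Move to (0,7).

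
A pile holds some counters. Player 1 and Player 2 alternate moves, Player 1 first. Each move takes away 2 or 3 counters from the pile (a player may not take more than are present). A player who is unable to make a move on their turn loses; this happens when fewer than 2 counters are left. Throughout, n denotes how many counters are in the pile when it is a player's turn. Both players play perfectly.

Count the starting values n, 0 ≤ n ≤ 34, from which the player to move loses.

14

Classify positions by backward induction: terminal positions (no move available) are L. From any other position, the mover wins iff some move reaches an L.
n=0: no move → L
n=1: no move → L
n=2: reaches L-position 0 → W
n=3: reaches L-position 1 → W
n=4: reaches L-position 1 → W
n=5: only reaches 3(W), 2(W), all W → L
n=6: only reaches 4(W), 3(W), all W → L
n=7: reaches L-position 5 → W
n=8: reaches L-position 6 → W
n=9: reaches L-position 6 → W
n=10: only reaches 8(W), 7(W), all W → L
n=11: only reaches 9(W), 8(W), all W → L
n=12: reaches L-position 10 → W
n=13: reaches L-position 11 → W
n=14: reaches L-position 11 → W
n=15: only reaches 13(W), 12(W), all W → L
n=16: only reaches 14(W), 13(W), all W → L
n=17: reaches L-position 15 → W
n=18: reaches L-position 16 → W
n=19: reaches L-position 16 → W
n=20: only reaches 18(W), 17(W), all W → L
n=21: only reaches 19(W), 18(W), all W → L
n=22: reaches L-position 20 → W
n=23: reaches L-position 21 → W
n=24: reaches L-position 21 → W
n=25: only reaches 23(W), 22(W), all W → L
n=26: only reaches 24(W), 23(W), all W → L
n=27: reaches L-position 25 → W
n=28: reaches L-position 26 → W
n=29: reaches L-position 26 → W
n=30: only reaches 28(W), 27(W), all W → L
n=31: only reaches 29(W), 28(W), all W → L
n=32: reaches L-position 30 → W
n=33: reaches L-position 31 → W
n=34: reaches L-position 31 → W
L entries with 0 ≤ n ≤ 34: n = 0, 1, 5, 6, 10, 11, 15, 16, 20, 21, 25, 26, 30, 31; that makes 14.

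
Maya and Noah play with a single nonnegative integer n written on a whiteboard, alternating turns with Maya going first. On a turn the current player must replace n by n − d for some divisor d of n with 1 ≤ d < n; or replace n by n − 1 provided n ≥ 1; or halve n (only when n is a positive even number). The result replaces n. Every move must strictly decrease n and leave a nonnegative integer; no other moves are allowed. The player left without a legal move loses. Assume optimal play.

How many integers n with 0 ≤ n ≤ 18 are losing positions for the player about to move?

9

Use the standard recursion: the mover loses at a terminal position; elsewhere, the mover wins exactly when some move hands the opponent an L position.
n=0: no move → L
n=1: W (go to 0, an L position)
n=2: L (sole option 1(W) is W)
n=3: W (go to 2, an L position)
n=4: W (go to 2, an L position)
n=5: L (sole option 4(W) is W)
n=6: W (go to 5, an L position)
n=7: L (sole option 6(W) is W)
n=8: W (go to 7, an L position)
n=9: L (options 6(W), 8(W) are all W)
n=10: W (go to 5, an L position)
n=11: L (sole option 10(W) is W)
n=12: W (go to 9, an L position)
n=13: L (sole option 12(W) is W)
n=14: W (go to 7, an L position)
n=15: L (options 10(W), 12(W), 14(W) are all W)
n=16: W (go to 15, an L position)
n=17: L (sole option 16(W) is W)
n=18: W (go to 9, an L position)
L entries with 0 ≤ n ≤ 18: n = 0, 2, 5, 7, 9, 11, 13, 15, 17; that makes 9.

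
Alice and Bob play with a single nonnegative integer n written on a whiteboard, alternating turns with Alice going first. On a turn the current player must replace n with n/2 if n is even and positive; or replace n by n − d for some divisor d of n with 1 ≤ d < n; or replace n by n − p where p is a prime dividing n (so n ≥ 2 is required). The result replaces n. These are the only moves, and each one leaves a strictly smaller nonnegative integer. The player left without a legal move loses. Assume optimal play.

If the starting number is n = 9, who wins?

Bob wins.

Classify positions by backward induction: terminal positions (no move available) are L. From any other position, the mover wins iff some move reaches an L.
n=0: no move → L
n=1: no move → L
n=2: W (go to 0, an L position)
n=3: W (go to 0, an L position)
n=4: L (options 2(W), 3(W) are all W)
n=5: W (go to 0, an L position)
n=6: W (go to 4, an L position)
n=7: W (go to 0, an L position)
n=8: W (go to 4, an L position)
n=9: L (options 6(W), 8(W) are all W)
The starting position 9 is L: whatever Alice does, the opponent receives a W position.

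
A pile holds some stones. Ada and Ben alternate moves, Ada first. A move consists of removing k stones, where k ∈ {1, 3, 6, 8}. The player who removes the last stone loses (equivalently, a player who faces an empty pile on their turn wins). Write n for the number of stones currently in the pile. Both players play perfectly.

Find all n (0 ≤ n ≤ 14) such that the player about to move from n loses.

1, 3, 5, 10, 12, 14

Label each position W (a win for the player to move) or L (a loss). A position with no legal move is W; any other position is W exactly when some move reaches an L, and L when every move reaches a W.
n=0: no move; the opponent has just taken the last stone and therefore loses → W
n=1: the only move is to 0(W), a W ⇒ L
n=2: can move to 1, which is L ⇒ W
n=3: moves to 2(W), 0(W); every one is W ⇒ L
n=4: can move to 3, which is L ⇒ W
n=5: moves to 4(W), 2(W); every one is W ⇒ L
n=6: can move to 5, which is L ⇒ W
n=7: can move to 1, which is L ⇒ W
n=8: can move to 5, which is L ⇒ W
n=9: can move to 3, which is L ⇒ W
n=10: moves to 9(W), 7(W), 4(W), 2(W); every one is W ⇒ L
n=11: can move to 10, which is L ⇒ W
n=12: moves to 11(W), 9(W), 6(W), 4(W); every one is W ⇒ L
n=13: can move to 12, which is L ⇒ W
n=14: moves to 13(W), 11(W), 8(W), 6(W); every one is W ⇒ L
Reading off the rows marked L gives the requested list; there are 6 such values of n.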